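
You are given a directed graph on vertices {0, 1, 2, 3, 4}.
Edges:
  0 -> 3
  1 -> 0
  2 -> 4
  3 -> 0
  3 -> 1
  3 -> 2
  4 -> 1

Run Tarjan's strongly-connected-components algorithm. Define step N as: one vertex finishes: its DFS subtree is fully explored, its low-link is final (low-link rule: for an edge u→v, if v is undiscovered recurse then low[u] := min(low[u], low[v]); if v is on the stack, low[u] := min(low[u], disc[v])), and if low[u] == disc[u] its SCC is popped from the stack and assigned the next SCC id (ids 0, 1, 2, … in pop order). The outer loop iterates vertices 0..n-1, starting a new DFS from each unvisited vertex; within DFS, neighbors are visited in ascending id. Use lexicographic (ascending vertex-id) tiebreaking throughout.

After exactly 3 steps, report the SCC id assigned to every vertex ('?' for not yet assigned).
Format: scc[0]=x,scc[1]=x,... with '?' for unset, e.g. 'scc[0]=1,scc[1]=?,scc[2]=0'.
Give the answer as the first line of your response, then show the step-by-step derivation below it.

scc[0]=?,scc[1]=?,scc[2]=?,scc[3]=?,scc[4]=?

step 1: low=(low[0]=0,low[1]=0,low[2]=?,low[3]=0,low[4]=?); scc=(scc[0]=?,scc[1]=?,scc[2]=?,scc[3]=?,scc[4]=?)
step 2: low=(low[0]=0,low[1]=0,low[2]=3,low[3]=0,low[4]=2); scc=(scc[0]=?,scc[1]=?,scc[2]=?,scc[3]=?,scc[4]=?)
step 3: low=(low[0]=0,low[1]=0,low[2]=2,low[3]=0,low[4]=2); scc=(scc[0]=?,scc[1]=?,scc[2]=?,scc[3]=?,scc[4]=?)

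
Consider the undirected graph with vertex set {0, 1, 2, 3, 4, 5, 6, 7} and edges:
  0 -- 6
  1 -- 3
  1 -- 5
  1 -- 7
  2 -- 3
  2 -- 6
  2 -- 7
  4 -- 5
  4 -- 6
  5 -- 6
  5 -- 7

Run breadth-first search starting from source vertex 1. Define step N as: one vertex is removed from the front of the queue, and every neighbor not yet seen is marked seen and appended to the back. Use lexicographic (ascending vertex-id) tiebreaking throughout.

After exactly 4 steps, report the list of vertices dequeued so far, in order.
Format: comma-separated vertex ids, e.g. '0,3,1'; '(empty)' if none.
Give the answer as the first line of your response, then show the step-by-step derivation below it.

1,3,5,7

step 1: dequeue 1; queue=[3,5,7]; order=1
step 2: dequeue 3; queue=[5,7,2]; order=1,3
step 3: dequeue 5; queue=[7,2,4,6]; order=1,3,5
step 4: dequeue 7; queue=[2,4,6]; order=1,3,5,7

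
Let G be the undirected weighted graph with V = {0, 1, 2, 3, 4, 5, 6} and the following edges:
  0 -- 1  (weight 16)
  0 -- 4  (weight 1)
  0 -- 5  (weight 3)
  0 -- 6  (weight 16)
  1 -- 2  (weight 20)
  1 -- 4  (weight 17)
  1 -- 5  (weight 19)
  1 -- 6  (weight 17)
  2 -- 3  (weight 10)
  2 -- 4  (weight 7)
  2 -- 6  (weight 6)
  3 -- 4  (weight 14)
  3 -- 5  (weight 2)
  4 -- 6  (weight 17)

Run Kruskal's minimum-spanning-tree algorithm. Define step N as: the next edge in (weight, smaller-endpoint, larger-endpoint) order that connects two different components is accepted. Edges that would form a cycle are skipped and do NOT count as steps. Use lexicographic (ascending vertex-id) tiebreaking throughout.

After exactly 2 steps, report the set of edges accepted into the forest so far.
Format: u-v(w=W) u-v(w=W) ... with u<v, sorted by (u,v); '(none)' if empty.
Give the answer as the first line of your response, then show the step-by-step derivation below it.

0-4(w=1) 3-5(w=2)

step 1: add edge 0-4 (w=1); MST = {0-4(w=1)}
step 2: add edge 3-5 (w=2); MST = {0-4(w=1) 3-5(w=2)}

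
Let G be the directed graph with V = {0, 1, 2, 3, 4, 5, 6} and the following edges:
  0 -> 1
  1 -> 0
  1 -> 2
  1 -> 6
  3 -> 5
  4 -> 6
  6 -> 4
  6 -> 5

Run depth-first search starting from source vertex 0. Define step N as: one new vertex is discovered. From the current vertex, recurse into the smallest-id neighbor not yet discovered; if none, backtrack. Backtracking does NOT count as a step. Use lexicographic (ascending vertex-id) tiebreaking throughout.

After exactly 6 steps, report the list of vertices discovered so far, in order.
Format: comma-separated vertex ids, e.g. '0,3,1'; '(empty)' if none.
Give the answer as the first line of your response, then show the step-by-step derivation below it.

0,1,2,6,4,5

step 1: discover 0; path=0; order=0
step 2: discover 1; path=0>1; order=0,1
step 3: discover 2; path=0>1>2; order=0,1,2
step 4: discover 6; path=0>1>6; order=0,1,2,6
step 5: discover 4; path=0>1>6>4; order=0,1,2,6,4
step 6: discover 5; path=0>1>6>5; order=0,1,2,6,4,5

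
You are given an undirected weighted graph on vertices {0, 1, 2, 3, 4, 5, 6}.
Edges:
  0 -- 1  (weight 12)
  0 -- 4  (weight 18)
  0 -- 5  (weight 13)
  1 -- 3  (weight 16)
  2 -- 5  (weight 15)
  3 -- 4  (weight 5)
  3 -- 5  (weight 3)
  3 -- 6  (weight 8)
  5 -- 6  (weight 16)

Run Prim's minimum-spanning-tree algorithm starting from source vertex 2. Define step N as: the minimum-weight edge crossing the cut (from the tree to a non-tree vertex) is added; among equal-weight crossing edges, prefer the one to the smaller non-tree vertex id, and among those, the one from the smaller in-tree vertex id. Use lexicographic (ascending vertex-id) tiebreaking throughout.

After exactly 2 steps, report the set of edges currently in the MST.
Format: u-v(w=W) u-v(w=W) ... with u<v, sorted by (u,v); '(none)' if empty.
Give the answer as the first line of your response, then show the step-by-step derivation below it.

2-5(w=15) 3-5(w=3)

step 1: add edge 2-5 (w=15); MST = {2-5(w=15)}
step 2: add edge 3-5 (w=3); MST = {2-5(w=15) 3-5(w=3)}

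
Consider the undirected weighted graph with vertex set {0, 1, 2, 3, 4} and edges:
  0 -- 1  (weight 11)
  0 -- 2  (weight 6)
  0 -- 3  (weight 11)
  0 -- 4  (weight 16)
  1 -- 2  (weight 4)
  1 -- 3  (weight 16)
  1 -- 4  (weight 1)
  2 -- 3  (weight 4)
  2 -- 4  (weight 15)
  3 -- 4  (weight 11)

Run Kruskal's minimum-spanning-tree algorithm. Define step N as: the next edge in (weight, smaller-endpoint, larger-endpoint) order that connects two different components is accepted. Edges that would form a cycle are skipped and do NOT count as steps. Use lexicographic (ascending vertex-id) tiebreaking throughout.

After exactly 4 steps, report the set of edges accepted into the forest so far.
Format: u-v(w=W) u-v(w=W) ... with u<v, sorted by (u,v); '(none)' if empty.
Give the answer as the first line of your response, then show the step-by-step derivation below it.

0-2(w=6) 1-2(w=4) 1-4(w=1) 2-3(w=4)

step 1: add edge 1-4 (w=1); MST = {1-4(w=1)}
step 2: add edge 1-2 (w=4); MST = {1-2(w=4) 1-4(w=1)}
step 3: add edge 2-3 (w=4); MST = {1-2(w=4) 1-4(w=1) 2-3(w=4)}
step 4: add edge 0-2 (w=6); MST = {0-2(w=6) 1-2(w=4) 1-4(w=1) 2-3(w=4)}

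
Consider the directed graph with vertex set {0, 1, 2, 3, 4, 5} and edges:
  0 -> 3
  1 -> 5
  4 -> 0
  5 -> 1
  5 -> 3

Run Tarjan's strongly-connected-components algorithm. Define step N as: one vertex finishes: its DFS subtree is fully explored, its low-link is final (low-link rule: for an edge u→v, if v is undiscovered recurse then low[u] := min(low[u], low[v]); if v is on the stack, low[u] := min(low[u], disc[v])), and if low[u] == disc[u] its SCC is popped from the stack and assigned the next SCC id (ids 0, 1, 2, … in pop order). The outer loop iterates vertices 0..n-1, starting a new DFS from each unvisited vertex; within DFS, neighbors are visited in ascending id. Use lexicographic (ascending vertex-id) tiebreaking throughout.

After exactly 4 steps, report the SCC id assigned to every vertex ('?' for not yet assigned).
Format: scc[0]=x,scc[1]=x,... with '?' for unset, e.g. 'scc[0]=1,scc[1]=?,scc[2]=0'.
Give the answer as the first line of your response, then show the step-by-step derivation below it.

scc[0]=1,scc[1]=2,scc[2]=?,scc[3]=0,scc[4]=?,scc[5]=2

step 1: low=(low[0]=0,low[1]=?,low[2]=?,low[3]=1,low[4]=?,low[5]=?); scc=(scc[0]=?,scc[1]=?,scc[2]=?,scc[3]=0,scc[4]=?,scc[5]=?)
step 2: low=(low[0]=0,low[1]=?,low[2]=?,low[3]=1,low[4]=?,low[5]=?); scc=(scc[0]=1,scc[1]=?,scc[2]=?,scc[3]=0,scc[4]=?,scc[5]=?)
step 3: low=(low[0]=0,low[1]=2,low[2]=?,low[3]=1,low[4]=?,low[5]=2); scc=(scc[0]=1,scc[1]=?,scc[2]=?,scc[3]=0,scc[4]=?,scc[5]=?)
step 4: low=(low[0]=0,low[1]=2,low[2]=?,low[3]=1,low[4]=?,low[5]=2); scc=(scc[0]=1,scc[1]=2,scc[2]=?,scc[3]=0,scc[4]=?,scc[5]=2)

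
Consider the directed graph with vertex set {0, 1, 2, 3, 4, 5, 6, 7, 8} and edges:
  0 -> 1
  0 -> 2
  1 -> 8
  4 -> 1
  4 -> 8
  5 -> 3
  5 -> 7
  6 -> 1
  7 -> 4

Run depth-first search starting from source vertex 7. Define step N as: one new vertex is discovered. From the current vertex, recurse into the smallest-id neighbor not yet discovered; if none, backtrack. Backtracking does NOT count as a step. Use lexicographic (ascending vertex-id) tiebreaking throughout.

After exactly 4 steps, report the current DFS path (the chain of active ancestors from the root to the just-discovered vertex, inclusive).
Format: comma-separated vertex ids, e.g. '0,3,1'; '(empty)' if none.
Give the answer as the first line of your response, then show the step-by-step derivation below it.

7,4,1,8

step 1: discover 7; path=7; order=7
step 2: discover 4; path=7>4; order=7,4
step 3: discover 1; path=7>4>1; order=7,4,1
step 4: discover 8; path=7>4>1>8; order=7,4,1,8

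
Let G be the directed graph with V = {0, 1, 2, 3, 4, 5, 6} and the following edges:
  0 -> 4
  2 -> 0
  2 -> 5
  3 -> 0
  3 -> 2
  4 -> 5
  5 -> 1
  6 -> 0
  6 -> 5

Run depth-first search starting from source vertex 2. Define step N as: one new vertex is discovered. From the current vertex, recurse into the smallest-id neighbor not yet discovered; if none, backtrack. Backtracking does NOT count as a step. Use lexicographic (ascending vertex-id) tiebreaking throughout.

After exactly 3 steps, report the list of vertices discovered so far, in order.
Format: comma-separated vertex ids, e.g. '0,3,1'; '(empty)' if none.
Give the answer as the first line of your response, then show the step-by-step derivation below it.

2,0,4

step 1: discover 2; path=2; order=2
step 2: discover 0; path=2>0; order=2,0
step 3: discover 4; path=2>0>4; order=2,0,4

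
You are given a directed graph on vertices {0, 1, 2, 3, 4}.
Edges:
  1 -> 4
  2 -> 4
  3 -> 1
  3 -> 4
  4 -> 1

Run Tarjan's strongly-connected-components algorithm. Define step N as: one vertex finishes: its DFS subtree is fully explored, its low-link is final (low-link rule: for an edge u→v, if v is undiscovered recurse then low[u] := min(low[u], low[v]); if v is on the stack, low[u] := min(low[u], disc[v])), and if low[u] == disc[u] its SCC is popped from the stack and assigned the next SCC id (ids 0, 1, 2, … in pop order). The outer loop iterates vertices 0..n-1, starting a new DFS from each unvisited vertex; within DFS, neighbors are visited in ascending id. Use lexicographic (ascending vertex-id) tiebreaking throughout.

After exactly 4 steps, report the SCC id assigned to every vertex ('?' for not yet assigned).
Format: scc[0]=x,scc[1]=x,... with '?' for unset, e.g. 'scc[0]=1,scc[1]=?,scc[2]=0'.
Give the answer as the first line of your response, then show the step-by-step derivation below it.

scc[0]=0,scc[1]=1,scc[2]=2,scc[3]=?,scc[4]=1

step 1: low=(low[0]=0,low[1]=?,low[2]=?,low[3]=?,low[4]=?); scc=(scc[0]=0,scc[1]=?,scc[2]=?,scc[3]=?,scc[4]=?)
step 2: low=(low[0]=0,low[1]=1,low[2]=?,low[3]=?,low[4]=1); scc=(scc[0]=0,scc[1]=?,scc[2]=?,scc[3]=?,scc[4]=?)
step 3: low=(low[0]=0,low[1]=1,low[2]=?,low[3]=?,low[4]=1); scc=(scc[0]=0,scc[1]=1,scc[2]=?,scc[3]=?,scc[4]=1)
step 4: low=(low[0]=0,low[1]=1,low[2]=3,low[3]=?,low[4]=1); scc=(scc[0]=0,scc[1]=1,scc[2]=2,scc[3]=?,scc[4]=1)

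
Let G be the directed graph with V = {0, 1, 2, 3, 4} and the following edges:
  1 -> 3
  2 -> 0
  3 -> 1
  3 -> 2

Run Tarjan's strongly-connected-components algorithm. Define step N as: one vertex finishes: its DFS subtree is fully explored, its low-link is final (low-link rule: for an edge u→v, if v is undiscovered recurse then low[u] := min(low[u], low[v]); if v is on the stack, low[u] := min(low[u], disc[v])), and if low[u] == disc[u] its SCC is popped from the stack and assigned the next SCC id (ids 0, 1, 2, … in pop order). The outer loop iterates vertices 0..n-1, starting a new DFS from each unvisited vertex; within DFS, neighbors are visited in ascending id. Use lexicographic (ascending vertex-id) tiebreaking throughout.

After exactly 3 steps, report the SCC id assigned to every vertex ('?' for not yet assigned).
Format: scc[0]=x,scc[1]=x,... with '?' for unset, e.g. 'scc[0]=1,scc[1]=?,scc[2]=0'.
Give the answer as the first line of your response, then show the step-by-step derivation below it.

scc[0]=0,scc[1]=?,scc[2]=1,scc[3]=?,scc[4]=?

step 1: low=(low[0]=0,low[1]=?,low[2]=?,low[3]=?,low[4]=?); scc=(scc[0]=0,scc[1]=?,scc[2]=?,scc[3]=?,scc[4]=?)
step 2: low=(low[0]=0,low[1]=1,low[2]=3,low[3]=1,low[4]=?); scc=(scc[0]=0,scc[1]=?,scc[2]=1,scc[3]=?,scc[4]=?)
step 3: low=(low[0]=0,low[1]=1,low[2]=3,low[3]=1,low[4]=?); scc=(scc[0]=0,scc[1]=?,scc[2]=1,scc[3]=?,scc[4]=?)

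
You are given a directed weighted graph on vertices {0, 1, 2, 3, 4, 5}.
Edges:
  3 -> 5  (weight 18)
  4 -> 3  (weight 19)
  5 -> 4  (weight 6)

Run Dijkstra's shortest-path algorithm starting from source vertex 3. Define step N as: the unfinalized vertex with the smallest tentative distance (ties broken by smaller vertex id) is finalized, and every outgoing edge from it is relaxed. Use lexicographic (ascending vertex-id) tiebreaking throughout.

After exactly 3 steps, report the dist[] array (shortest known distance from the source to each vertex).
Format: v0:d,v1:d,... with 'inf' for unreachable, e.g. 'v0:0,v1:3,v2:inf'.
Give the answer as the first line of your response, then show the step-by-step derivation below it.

v0:inf,v1:inf,v2:inf,v3:0,v4:24,v5:18

step 1: dist = v0:inf,v1:inf,v2:inf,v3:0,v4:inf,v5:18
step 2: dist = v0:inf,v1:inf,v2:inf,v3:0,v4:24,v5:18
step 3: dist = v0:inf,v1:inf,v2:inf,v3:0,v4:24,v5:18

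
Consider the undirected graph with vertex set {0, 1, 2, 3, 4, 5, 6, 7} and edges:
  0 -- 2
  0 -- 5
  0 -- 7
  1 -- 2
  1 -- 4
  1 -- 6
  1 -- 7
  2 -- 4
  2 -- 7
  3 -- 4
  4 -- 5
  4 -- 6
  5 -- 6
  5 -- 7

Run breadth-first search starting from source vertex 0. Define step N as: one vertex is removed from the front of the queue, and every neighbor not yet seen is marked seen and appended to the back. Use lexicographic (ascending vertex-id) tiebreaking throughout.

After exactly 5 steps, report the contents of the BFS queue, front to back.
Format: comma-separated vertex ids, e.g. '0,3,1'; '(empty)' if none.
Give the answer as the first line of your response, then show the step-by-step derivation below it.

4,6

step 1: dequeue 0; queue=[2,5,7]; order=0
step 2: dequeue 2; queue=[5,7,1,4]; order=0,2
step 3: dequeue 5; queue=[7,1,4,6]; order=0,2,5
step 4: dequeue 7; queue=[1,4,6]; order=0,2,5,7
step 5: dequeue 1; queue=[4,6]; order=0,2,5,7,1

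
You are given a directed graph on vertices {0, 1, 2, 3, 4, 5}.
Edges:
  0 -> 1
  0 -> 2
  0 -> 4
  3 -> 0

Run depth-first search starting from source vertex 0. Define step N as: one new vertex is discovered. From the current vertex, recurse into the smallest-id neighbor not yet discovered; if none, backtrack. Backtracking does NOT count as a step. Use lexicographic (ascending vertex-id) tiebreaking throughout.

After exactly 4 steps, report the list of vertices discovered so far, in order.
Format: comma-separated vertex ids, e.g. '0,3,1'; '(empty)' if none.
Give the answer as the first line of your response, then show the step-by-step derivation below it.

0,1,2,4

step 1: discover 0; path=0; order=0
step 2: discover 1; path=0>1; order=0,1
step 3: discover 2; path=0>2; order=0,1,2
step 4: discover 4; path=0>4; order=0,1,2,4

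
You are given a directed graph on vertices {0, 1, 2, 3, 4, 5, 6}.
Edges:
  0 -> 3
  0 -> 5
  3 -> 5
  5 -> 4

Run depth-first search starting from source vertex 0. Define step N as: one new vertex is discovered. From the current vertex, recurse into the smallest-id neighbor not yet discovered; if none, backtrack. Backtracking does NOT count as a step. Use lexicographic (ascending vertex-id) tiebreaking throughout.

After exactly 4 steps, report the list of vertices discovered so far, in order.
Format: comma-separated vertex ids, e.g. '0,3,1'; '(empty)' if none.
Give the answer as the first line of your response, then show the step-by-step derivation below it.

0,3,5,4

step 1: discover 0; path=0; order=0
step 2: discover 3; path=0>3; order=0,3
step 3: discover 5; path=0>3>5; order=0,3,5
step 4: discover 4; path=0>3>5>4; order=0,3,5,4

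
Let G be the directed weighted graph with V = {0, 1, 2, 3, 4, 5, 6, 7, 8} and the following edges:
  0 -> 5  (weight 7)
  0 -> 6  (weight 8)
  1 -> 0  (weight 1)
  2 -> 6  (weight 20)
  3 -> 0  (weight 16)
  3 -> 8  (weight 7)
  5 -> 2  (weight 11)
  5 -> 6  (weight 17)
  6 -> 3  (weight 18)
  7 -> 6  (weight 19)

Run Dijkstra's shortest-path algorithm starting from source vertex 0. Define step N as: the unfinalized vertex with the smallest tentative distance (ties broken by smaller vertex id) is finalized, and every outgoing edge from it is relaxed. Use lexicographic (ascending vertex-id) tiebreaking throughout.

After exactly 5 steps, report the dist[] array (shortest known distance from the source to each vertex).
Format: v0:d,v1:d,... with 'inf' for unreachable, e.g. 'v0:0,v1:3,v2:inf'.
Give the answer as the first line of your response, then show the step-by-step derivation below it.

v0:0,v1:inf,v2:18,v3:26,v4:inf,v5:7,v6:8,v7:inf,v8:33

step 1: dist = v0:0,v1:inf,v2:inf,v3:inf,v4:inf,v5:7,v6:8,v7:inf,v8:inf
step 2: dist = v0:0,v1:inf,v2:18,v3:inf,v4:inf,v5:7,v6:8,v7:inf,v8:inf
step 3: dist = v0:0,v1:inf,v2:18,v3:26,v4:inf,v5:7,v6:8,v7:inf,v8:inf
step 4: dist = v0:0,v1:inf,v2:18,v3:26,v4:inf,v5:7,v6:8,v7:inf,v8:inf
step 5: dist = v0:0,v1:inf,v2:18,v3:26,v4:inf,v5:7,v6:8,v7:inf,v8:33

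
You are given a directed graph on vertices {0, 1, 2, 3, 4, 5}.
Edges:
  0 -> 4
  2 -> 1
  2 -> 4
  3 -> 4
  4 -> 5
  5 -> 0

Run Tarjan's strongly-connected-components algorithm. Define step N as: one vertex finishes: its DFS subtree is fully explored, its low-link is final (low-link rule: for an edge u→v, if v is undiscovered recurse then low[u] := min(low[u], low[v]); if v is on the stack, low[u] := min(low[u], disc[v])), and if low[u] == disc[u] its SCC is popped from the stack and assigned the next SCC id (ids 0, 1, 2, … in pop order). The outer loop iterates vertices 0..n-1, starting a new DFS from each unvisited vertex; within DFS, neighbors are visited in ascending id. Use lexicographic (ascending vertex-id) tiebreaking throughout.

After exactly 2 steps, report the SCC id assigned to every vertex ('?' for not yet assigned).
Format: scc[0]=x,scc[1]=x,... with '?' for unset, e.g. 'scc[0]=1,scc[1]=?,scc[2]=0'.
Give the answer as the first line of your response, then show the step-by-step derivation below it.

scc[0]=?,scc[1]=?,scc[2]=?,scc[3]=?,scc[4]=?,scc[5]=?

step 1: low=(low[0]=0,low[1]=?,low[2]=?,low[3]=?,low[4]=1,low[5]=0); scc=(scc[0]=?,scc[1]=?,scc[2]=?,scc[3]=?,scc[4]=?,scc[5]=?)
step 2: low=(low[0]=0,low[1]=?,low[2]=?,low[3]=?,low[4]=0,low[5]=0); scc=(scc[0]=?,scc[1]=?,scc[2]=?,scc[3]=?,scc[4]=?,scc[5]=?)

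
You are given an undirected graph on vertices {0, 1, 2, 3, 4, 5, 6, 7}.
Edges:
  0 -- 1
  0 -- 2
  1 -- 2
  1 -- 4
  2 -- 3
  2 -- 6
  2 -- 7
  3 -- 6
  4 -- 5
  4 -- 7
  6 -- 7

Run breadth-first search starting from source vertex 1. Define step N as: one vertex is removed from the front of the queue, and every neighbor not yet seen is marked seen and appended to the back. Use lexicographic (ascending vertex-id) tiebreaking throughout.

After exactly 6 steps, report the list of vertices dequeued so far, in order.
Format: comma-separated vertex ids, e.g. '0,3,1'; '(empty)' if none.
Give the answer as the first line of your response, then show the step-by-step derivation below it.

1,0,2,4,3,6

step 1: dequeue 1; queue=[0,2,4]; order=1
step 2: dequeue 0; queue=[2,4]; order=1,0
step 3: dequeue 2; queue=[4,3,6,7]; order=1,0,2
step 4: dequeue 4; queue=[3,6,7,5]; order=1,0,2,4
step 5: dequeue 3; queue=[6,7,5]; order=1,0,2,4,3
step 6: dequeue 6; queue=[7,5]; order=1,0,2,4,3,6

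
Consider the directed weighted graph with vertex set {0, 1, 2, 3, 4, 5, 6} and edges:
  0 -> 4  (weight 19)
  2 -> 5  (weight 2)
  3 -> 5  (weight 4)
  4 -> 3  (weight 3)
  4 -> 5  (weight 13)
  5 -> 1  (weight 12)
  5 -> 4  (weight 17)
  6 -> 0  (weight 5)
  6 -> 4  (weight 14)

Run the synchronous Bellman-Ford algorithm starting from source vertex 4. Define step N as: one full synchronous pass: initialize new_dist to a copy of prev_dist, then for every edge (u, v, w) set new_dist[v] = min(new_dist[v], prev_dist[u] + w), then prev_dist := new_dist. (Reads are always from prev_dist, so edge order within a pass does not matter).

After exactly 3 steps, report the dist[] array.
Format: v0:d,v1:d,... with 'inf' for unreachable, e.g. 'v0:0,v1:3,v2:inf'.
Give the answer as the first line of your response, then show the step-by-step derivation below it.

v0:inf,v1:19,v2:inf,v3:3,v4:0,v5:7,v6:inf

step 1: dist = v0:inf,v1:inf,v2:inf,v3:3,v4:0,v5:13,v6:inf
step 2: dist = v0:inf,v1:25,v2:inf,v3:3,v4:0,v5:7,v6:inf
step 3: dist = v0:inf,v1:19,v2:inf,v3:3,v4:0,v5:7,v6:inf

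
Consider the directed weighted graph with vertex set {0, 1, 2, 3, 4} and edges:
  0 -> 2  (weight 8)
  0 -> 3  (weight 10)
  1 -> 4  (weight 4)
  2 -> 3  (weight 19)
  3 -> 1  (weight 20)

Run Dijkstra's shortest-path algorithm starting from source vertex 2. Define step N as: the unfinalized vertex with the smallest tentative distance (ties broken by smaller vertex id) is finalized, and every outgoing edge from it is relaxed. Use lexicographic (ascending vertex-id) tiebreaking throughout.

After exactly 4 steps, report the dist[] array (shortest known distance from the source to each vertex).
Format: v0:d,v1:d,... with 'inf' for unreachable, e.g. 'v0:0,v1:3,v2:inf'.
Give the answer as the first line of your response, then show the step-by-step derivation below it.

v0:inf,v1:39,v2:0,v3:19,v4:43

step 1: dist = v0:inf,v1:inf,v2:0,v3:19,v4:inf
step 2: dist = v0:inf,v1:39,v2:0,v3:19,v4:inf
step 3: dist = v0:inf,v1:39,v2:0,v3:19,v4:43
step 4: dist = v0:inf,v1:39,v2:0,v3:19,v4:43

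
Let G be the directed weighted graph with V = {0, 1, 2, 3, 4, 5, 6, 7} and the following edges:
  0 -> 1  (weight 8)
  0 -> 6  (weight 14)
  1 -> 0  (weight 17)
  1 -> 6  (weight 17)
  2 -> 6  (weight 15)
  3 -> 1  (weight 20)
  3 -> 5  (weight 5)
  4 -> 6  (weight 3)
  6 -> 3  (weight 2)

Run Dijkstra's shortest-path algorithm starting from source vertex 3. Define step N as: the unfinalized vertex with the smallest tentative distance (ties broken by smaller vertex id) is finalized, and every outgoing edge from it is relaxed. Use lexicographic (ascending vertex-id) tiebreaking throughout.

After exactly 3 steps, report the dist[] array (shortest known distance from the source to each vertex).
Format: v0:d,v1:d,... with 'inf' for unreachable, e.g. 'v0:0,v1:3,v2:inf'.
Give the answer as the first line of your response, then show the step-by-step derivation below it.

v0:37,v1:20,v2:inf,v3:0,v4:inf,v5:5,v6:37,v7:inf

step 1: dist = v0:inf,v1:20,v2:inf,v3:0,v4:inf,v5:5,v6:inf,v7:inf
step 2: dist = v0:inf,v1:20,v2:inf,v3:0,v4:inf,v5:5,v6:inf,v7:inf
step 3: dist = v0:37,v1:20,v2:inf,v3:0,v4:inf,v5:5,v6:37,v7:inf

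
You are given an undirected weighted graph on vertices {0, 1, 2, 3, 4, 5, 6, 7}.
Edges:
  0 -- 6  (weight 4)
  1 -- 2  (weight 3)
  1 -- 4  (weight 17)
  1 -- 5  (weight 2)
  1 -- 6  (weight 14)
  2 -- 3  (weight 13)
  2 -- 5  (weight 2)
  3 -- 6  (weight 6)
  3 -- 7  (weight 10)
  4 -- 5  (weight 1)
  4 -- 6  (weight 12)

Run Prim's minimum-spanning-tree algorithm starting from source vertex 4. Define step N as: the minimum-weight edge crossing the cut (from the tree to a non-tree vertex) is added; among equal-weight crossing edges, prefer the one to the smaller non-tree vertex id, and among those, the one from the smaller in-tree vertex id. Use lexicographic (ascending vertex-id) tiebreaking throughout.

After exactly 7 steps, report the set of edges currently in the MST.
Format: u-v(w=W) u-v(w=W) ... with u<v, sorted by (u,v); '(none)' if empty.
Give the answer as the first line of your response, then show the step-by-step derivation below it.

0-6(w=4) 1-5(w=2) 2-5(w=2) 3-6(w=6) 3-7(w=10) 4-5(w=1) 4-6(w=12)

step 1: add edge 4-5 (w=1); MST = {4-5(w=1)}
step 2: add edge 1-5 (w=2); MST = {1-5(w=2) 4-5(w=1)}
step 3: add edge 2-5 (w=2); MST = {1-5(w=2) 2-5(w=2) 4-5(w=1)}
step 4: add edge 4-6 (w=12); MST = {1-5(w=2) 2-5(w=2) 4-5(w=1) 4-6(w=12)}
step 5: add edge 0-6 (w=4); MST = {0-6(w=4) 1-5(w=2) 2-5(w=2) 4-5(w=1) 4-6(w=12)}
step 6: add edge 3-6 (w=6); MST = {0-6(w=4) 1-5(w=2) 2-5(w=2) 3-6(w=6) 4-5(w=1) 4-6(w=12)}
step 7: add edge 3-7 (w=10); MST = {0-6(w=4) 1-5(w=2) 2-5(w=2) 3-6(w=6) 3-7(w=10) 4-5(w=1) 4-6(w=12)}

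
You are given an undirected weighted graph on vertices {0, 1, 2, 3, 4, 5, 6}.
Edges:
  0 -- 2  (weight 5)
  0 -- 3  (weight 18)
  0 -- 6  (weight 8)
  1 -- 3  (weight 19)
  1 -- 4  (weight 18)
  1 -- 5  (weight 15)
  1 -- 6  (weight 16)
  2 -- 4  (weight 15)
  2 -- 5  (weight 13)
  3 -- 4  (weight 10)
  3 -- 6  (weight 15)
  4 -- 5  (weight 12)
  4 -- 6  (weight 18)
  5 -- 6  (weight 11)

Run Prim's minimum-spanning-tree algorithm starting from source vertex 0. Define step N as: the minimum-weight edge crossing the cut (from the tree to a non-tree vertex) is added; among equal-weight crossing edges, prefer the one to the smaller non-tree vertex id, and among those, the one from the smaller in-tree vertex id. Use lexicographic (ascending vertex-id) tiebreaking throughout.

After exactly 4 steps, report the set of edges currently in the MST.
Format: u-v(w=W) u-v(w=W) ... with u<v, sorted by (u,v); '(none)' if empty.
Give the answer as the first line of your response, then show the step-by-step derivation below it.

0-2(w=5) 0-6(w=8) 4-5(w=12) 5-6(w=11)

step 1: add edge 0-2 (w=5); MST = {0-2(w=5)}
step 2: add edge 0-6 (w=8); MST = {0-2(w=5) 0-6(w=8)}
step 3: add edge 5-6 (w=11); MST = {0-2(w=5) 0-6(w=8) 5-6(w=11)}
step 4: add edge 4-5 (w=12); MST = {0-2(w=5) 0-6(w=8) 4-5(w=12) 5-6(w=11)}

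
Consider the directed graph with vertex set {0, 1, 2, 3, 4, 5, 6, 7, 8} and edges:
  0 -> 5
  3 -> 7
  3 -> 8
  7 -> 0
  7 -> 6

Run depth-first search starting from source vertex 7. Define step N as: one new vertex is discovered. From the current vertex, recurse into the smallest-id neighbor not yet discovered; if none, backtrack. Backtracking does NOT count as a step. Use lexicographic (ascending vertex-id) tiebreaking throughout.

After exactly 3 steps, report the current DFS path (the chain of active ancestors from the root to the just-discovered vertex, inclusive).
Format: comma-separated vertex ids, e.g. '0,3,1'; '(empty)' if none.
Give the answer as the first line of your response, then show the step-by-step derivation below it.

7,0,5

step 1: discover 7; path=7; order=7
step 2: discover 0; path=7>0; order=7,0
step 3: discover 5; path=7>0>5; order=7,0,5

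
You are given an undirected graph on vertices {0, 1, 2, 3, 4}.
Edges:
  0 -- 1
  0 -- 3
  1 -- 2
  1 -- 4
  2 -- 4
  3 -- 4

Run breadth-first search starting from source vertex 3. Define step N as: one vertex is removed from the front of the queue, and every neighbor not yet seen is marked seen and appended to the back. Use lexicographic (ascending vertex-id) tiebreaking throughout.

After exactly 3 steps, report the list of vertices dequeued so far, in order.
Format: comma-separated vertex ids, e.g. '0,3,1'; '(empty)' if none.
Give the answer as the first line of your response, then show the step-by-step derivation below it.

3,0,4

step 1: dequeue 3; queue=[0,4]; order=3
step 2: dequeue 0; queue=[4,1]; order=3,0
step 3: dequeue 4; queue=[1,2]; order=3,0,4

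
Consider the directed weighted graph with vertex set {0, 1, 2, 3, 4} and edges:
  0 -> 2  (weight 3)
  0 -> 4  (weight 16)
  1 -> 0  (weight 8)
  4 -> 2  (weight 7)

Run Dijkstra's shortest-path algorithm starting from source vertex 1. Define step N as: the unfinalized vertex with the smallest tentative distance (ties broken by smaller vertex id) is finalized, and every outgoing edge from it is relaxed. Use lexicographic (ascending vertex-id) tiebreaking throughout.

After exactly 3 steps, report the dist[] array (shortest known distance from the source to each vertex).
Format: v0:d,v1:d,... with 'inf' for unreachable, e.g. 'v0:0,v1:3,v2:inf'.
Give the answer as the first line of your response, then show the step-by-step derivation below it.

v0:8,v1:0,v2:11,v3:inf,v4:24

step 1: dist = v0:8,v1:0,v2:inf,v3:inf,v4:inf
step 2: dist = v0:8,v1:0,v2:11,v3:inf,v4:24
step 3: dist = v0:8,v1:0,v2:11,v3:inf,v4:24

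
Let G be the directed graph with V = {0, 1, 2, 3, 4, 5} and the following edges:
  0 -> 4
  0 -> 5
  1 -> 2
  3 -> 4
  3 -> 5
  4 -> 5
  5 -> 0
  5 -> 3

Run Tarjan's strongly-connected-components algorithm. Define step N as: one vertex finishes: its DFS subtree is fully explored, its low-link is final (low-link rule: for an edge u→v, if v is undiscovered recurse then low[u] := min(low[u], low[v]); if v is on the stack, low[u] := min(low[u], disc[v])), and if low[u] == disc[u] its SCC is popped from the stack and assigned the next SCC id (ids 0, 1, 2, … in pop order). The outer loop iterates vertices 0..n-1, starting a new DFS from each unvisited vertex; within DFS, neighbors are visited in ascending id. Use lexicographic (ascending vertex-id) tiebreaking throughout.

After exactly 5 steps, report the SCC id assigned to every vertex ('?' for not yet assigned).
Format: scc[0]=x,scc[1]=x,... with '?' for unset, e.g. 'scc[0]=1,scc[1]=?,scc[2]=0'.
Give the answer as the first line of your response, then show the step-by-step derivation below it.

scc[0]=0,scc[1]=?,scc[2]=1,scc[3]=0,scc[4]=0,scc[5]=0

step 1: low=(low[0]=0,low[1]=?,low[2]=?,low[3]=1,low[4]=1,low[5]=0); scc=(scc[0]=?,scc[1]=?,scc[2]=?,scc[3]=?,scc[4]=?,scc[5]=?)
step 2: low=(low[0]=0,low[1]=?,low[2]=?,low[3]=1,low[4]=1,low[5]=0); scc=(scc[0]=?,scc[1]=?,scc[2]=?,scc[3]=?,scc[4]=?,scc[5]=?)
step 3: low=(low[0]=0,low[1]=?,low[2]=?,low[3]=1,low[4]=0,low[5]=0); scc=(scc[0]=?,scc[1]=?,scc[2]=?,scc[3]=?,scc[4]=?,scc[5]=?)
step 4: low=(low[0]=0,low[1]=?,low[2]=?,low[3]=1,low[4]=0,low[5]=0); scc=(scc[0]=0,scc[1]=?,scc[2]=?,scc[3]=0,scc[4]=0,scc[5]=0)
step 5: low=(low[0]=0,low[1]=4,low[2]=5,low[3]=1,low[4]=0,low[5]=0); scc=(scc[0]=0,scc[1]=?,scc[2]=1,scc[3]=0,scc[4]=0,scc[5]=0)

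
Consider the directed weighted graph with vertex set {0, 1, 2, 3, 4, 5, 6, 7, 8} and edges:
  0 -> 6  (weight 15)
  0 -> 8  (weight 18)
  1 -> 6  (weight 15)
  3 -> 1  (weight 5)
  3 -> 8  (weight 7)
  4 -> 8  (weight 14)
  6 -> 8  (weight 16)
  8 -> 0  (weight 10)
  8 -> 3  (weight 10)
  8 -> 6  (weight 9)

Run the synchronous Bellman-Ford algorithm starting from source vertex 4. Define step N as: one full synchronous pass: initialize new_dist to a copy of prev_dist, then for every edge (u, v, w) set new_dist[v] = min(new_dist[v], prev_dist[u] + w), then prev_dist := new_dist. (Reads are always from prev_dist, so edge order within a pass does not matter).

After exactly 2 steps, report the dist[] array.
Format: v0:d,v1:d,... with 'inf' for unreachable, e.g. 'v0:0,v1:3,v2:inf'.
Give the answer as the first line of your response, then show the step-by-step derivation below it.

v0:24,v1:inf,v2:inf,v3:24,v4:0,v5:inf,v6:23,v7:inf,v8:14

step 1: dist = v0:inf,v1:inf,v2:inf,v3:inf,v4:0,v5:inf,v6:inf,v7:inf,v8:14
step 2: dist = v0:24,v1:inf,v2:inf,v3:24,v4:0,v5:inf,v6:23,v7:inf,v8:14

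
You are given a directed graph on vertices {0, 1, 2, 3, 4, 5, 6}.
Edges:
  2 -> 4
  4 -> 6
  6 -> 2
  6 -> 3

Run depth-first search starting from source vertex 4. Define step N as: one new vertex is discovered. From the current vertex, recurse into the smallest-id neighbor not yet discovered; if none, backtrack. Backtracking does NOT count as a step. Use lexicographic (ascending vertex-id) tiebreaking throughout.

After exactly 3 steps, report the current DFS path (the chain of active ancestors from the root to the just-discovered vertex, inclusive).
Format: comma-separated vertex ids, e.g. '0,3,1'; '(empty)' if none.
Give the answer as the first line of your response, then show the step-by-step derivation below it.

4,6,2

step 1: discover 4; path=4; order=4
step 2: discover 6; path=4>6; order=4,6
step 3: discover 2; path=4>6>2; order=4,6,2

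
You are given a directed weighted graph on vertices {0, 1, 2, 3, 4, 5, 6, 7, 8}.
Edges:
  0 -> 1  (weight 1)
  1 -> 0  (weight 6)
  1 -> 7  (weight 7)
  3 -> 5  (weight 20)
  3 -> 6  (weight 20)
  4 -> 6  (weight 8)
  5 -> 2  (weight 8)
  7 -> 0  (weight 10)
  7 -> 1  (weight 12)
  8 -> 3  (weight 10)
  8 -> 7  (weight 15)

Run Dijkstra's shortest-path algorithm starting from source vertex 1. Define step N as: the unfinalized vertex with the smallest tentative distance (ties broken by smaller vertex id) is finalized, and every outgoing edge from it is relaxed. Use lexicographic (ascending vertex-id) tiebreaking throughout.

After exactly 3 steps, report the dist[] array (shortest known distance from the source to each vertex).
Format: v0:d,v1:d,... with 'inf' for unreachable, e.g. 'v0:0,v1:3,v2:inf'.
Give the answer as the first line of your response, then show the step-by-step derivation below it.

v0:6,v1:0,v2:inf,v3:inf,v4:inf,v5:inf,v6:inf,v7:7,v8:inf

step 1: dist = v0:6,v1:0,v2:inf,v3:inf,v4:inf,v5:inf,v6:inf,v7:7,v8:inf
step 2: dist = v0:6,v1:0,v2:inf,v3:inf,v4:inf,v5:inf,v6:inf,v7:7,v8:inf
step 3: dist = v0:6,v1:0,v2:inf,v3:inf,v4:inf,v5:inf,v6:inf,v7:7,v8:inf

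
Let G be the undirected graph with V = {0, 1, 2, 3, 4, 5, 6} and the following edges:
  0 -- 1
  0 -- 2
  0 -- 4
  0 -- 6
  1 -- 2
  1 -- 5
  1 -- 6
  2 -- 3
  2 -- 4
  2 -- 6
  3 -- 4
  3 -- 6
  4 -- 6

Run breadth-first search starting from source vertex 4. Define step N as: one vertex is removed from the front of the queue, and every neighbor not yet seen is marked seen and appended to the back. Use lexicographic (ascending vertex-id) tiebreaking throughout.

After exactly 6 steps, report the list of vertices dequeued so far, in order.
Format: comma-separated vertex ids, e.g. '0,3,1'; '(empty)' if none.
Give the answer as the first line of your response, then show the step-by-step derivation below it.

4,0,2,3,6,1

step 1: dequeue 4; queue=[0,2,3,6]; order=4
step 2: dequeue 0; queue=[2,3,6,1]; order=4,0
step 3: dequeue 2; queue=[3,6,1]; order=4,0,2
step 4: dequeue 3; queue=[6,1]; order=4,0,2,3
step 5: dequeue 6; queue=[1]; order=4,0,2,3,6
step 6: dequeue 1; queue=[5]; order=4,0,2,3,6,1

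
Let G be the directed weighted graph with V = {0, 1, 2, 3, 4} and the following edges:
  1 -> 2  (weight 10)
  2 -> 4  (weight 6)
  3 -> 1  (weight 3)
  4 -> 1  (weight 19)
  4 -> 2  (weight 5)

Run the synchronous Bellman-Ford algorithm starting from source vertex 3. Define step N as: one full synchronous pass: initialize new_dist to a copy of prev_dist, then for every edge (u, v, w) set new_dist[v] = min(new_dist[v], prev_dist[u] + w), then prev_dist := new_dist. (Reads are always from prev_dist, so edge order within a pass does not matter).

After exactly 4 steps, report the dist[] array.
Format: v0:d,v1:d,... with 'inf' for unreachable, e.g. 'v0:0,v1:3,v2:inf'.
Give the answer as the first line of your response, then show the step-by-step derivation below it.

v0:inf,v1:3,v2:13,v3:0,v4:19

step 1: dist = v0:inf,v1:3,v2:inf,v3:0,v4:inf
step 2: dist = v0:inf,v1:3,v2:13,v3:0,v4:inf
step 3: dist = v0:inf,v1:3,v2:13,v3:0,v4:19
step 4: dist = v0:inf,v1:3,v2:13,v3:0,v4:19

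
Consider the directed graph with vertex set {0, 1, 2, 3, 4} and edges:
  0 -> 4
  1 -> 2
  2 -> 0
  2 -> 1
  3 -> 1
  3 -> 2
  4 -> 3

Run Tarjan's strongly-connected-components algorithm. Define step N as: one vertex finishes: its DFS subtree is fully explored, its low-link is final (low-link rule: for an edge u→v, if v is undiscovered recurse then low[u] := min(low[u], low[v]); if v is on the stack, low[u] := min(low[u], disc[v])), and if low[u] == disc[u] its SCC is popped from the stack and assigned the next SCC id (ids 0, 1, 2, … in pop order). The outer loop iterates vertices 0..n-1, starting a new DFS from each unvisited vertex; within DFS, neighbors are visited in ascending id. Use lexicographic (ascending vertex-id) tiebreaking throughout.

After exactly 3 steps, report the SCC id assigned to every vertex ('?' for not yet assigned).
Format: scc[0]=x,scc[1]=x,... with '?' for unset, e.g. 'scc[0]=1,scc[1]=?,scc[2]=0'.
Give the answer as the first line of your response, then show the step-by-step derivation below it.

scc[0]=?,scc[1]=?,scc[2]=?,scc[3]=?,scc[4]=?

step 1: low=(low[0]=0,low[1]=3,low[2]=0,low[3]=2,low[4]=1); scc=(scc[0]=?,scc[1]=?,scc[2]=?,scc[3]=?,scc[4]=?)
step 2: low=(low[0]=0,low[1]=0,low[2]=0,low[3]=2,low[4]=1); scc=(scc[0]=?,scc[1]=?,scc[2]=?,scc[3]=?,scc[4]=?)
step 3: low=(low[0]=0,low[1]=0,low[2]=0,low[3]=0,low[4]=1); scc=(scc[0]=?,scc[1]=?,scc[2]=?,scc[3]=?,scc[4]=?)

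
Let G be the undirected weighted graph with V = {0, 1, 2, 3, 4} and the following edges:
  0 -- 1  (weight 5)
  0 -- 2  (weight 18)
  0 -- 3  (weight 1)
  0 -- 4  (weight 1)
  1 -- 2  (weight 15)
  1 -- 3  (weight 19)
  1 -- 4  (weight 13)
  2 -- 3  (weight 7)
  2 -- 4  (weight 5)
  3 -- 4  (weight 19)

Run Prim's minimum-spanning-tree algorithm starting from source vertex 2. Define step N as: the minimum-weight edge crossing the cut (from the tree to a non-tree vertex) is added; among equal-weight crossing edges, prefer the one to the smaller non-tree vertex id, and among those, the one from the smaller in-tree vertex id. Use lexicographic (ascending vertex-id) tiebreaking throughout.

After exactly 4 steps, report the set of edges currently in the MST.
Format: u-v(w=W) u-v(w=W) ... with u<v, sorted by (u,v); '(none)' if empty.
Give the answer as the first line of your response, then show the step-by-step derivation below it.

0-1(w=5) 0-3(w=1) 0-4(w=1) 2-4(w=5)

step 1: add edge 2-4 (w=5); MST = {2-4(w=5)}
step 2: add edge 0-4 (w=1); MST = {0-4(w=1) 2-4(w=5)}
step 3: add edge 0-3 (w=1); MST = {0-3(w=1) 0-4(w=1) 2-4(w=5)}
step 4: add edge 0-1 (w=5); MST = {0-1(w=5) 0-3(w=1) 0-4(w=1) 2-4(w=5)}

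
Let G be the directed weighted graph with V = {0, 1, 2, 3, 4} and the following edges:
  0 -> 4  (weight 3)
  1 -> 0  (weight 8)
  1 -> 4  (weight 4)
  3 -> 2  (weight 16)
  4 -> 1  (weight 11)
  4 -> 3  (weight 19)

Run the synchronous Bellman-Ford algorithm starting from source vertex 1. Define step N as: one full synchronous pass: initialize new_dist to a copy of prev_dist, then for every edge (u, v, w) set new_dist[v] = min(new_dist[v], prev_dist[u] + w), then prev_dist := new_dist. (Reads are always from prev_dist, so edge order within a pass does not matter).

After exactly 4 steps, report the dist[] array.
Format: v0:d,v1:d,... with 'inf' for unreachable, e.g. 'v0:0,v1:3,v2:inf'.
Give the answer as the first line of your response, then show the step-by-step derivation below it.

v0:8,v1:0,v2:39,v3:23,v4:4

step 1: dist = v0:8,v1:0,v2:inf,v3:inf,v4:4
step 2: dist = v0:8,v1:0,v2:inf,v3:23,v4:4
step 3: dist = v0:8,v1:0,v2:39,v3:23,v4:4
step 4: dist = v0:8,v1:0,v2:39,v3:23,v4:4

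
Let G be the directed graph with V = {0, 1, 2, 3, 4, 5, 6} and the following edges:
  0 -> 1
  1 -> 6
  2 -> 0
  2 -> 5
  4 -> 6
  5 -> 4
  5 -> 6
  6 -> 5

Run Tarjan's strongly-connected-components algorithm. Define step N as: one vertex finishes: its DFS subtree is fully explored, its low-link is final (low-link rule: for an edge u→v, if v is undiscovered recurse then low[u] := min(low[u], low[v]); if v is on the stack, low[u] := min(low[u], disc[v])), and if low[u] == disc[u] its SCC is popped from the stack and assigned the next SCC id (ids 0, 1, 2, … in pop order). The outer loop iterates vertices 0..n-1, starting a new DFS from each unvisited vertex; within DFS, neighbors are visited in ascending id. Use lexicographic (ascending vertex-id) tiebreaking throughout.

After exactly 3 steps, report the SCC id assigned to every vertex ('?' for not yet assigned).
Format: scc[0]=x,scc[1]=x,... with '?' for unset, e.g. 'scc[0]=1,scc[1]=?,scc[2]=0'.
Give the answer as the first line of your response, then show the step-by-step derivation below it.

scc[0]=?,scc[1]=?,scc[2]=?,scc[3]=?,scc[4]=0,scc[5]=0,scc[6]=0

step 1: low=(low[0]=0,low[1]=1,low[2]=?,low[3]=?,low[4]=2,low[5]=3,low[6]=2); scc=(scc[0]=?,scc[1]=?,scc[2]=?,scc[3]=?,scc[4]=?,scc[5]=?,scc[6]=?)
step 2: low=(low[0]=0,low[1]=1,low[2]=?,low[3]=?,low[4]=2,low[5]=2,low[6]=2); scc=(scc[0]=?,scc[1]=?,scc[2]=?,scc[3]=?,scc[4]=?,scc[5]=?,scc[6]=?)
step 3: low=(low[0]=0,low[1]=1,low[2]=?,low[3]=?,low[4]=2,low[5]=2,low[6]=2); scc=(scc[0]=?,scc[1]=?,scc[2]=?,scc[3]=?,scc[4]=0,scc[5]=0,scc[6]=0)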